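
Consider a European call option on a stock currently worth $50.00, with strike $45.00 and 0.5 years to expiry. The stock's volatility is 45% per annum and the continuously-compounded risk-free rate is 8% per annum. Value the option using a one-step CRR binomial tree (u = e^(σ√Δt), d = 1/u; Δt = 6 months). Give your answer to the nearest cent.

$11.04

CRR parameters: u = e^(σ√Δt) = e^(0.45·√0.5) = 1.3746, d = 1/u = 0.7275
Per-period rate: rΔt = 0.08·0.5 = 0.04, so R = e^0.04 = 1.0408
Risk-neutral probability p = (e^0.04 − 0.7275)/(1.3746 − 0.7275) = 0.3134/0.6472 = 0.4842
Terminal stock prices: S_u = 68.73, S_d = 36.37
Terminal payoffs (S − K): max(23.73, 0) = 23.73, max(-8.627, 0) = 0
Node 0 (S = 50): V_0 = e^(−0.04)·[0.4842·23.7324 + 0.5158·0.0000] = 11.0401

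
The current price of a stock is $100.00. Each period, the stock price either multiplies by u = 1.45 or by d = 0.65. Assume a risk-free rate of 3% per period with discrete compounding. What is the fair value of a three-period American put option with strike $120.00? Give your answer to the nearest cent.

$35.07

Risk-neutral probability p = (1 + 0.03 − 0.65)/(1.45 − 0.65) = 0.3800/0.8000 = 0.4750
Terminal stock prices: S_uuu = 304.9, S_uud = 136.7, S_udd = 61.26, S_ddd = 27.46
Terminal payoffs (K − S): max(-184.9, 0) = 0, max(-16.66, 0) = 0, max(58.74, 0) = 58.74, max(92.54, 0) = 92.54
Node uu (S = 210.2): continuation = 1/1.03·[0.4750·0.0000 + 0.5250·0.0000] = 0.0000; exercise value = 0.0000 ≤ continuation, so V_uu = 0.0000
Node ud (S = 94.25): continuation = 1/1.03·[0.4750·0.0000 + 0.5250·58.7375] = 29.9390; exercise value = 25.7500 ≤ continuation, so V_ud = 29.9390
Node dd (S = 42.25): continuation = 1/1.03·[0.4750·58.7375 + 0.5250·92.5375] = 74.2549; exercise value = 77.7500 > continuation, so V_dd = 77.7500 (exercise)
Node u (S = 145): continuation = 1/1.03·[0.4750·0.0000 + 0.5250·29.9390] = 15.2602; exercise value = 0.0000 ≤ continuation, so V_u = 15.2602
Node d (S = 65): continuation = 1/1.03·[0.4750·29.9390 + 0.5250·77.7500] = 53.4367; exercise value = 55.0000 > continuation, so V_d = 55.0000 (exercise)
Node 0 (S = 100): continuation = 1/1.03·[0.4750·15.2602 + 0.5250·55.0000] = 35.0714; exercise value = 20.0000 ≤ continuation, so V_0 = 35.0714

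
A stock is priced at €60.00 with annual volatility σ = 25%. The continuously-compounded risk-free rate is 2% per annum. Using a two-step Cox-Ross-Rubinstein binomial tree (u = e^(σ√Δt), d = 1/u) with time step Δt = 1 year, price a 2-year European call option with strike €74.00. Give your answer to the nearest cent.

CRR parameters: u = e^(σ√Δt) = e^(0.25·√1) = 1.2840, d = 1/u = 0.7788
Per-period rate: rΔt = 0.02·1 = 0.02, so R = e^0.02 = 1.0202
Risk-neutral probability p = (e^0.02 − 0.7788)/(1.2840 − 0.7788) = 0.2414/0.5052 = 0.4778
Terminal stock prices: S_uu = 98.92, S_ud = 60, S_dd = 36.39
Terminal payoffs (S − K): max(24.92, 0) = 24.92, max(-14, 0) = 0, max(-37.61, 0) = 0
Node u (S = 77.04): V_u = e^(−0.02)·[0.4778·24.9233 + 0.5222·0.0000] = 11.6727
Node d (S = 46.73): V_d = e^(−0.02)·[0.4778·0.0000 + 0.5222·0.0000] = 0.0000
Node 0 (S = 60): V_0 = e^(−0.02)·[0.4778·11.6727 + 0.5222·0.0000] = 5.4669

€5.47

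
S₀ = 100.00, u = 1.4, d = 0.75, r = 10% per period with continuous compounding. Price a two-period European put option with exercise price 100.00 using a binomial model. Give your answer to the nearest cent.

7.37

Risk-neutral probability p = (e^0.1 − 0.75)/(1.4 − 0.75) = 0.3552/0.6500 = 0.5464
Terminal stock prices: S_uu = 196, S_ud = 105, S_dd = 56.25
Terminal payoffs (K − S): max(-96, 0) = 0, max(-5, 0) = 0, max(43.75, 0) = 43.75
Node u (S = 140): V_u = e^(−0.1)·[0.5464·0.0000 + 0.4536·0.0000] = 0.0000
Node d (S = 75): V_d = e^(−0.1)·[0.5464·0.0000 + 0.4536·43.7500] = 17.9558
Node 0 (S = 100): V_0 = e^(−0.1)·[0.5464·0.0000 + 0.4536·17.9558] = 7.3694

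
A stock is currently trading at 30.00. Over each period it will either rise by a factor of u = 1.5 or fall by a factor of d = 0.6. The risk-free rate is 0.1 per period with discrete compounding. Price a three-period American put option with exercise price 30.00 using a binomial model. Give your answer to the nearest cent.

5.99

Risk-neutral probability p = (1 + 0.1 − 0.6)/(1.5 − 0.6) = 0.5000/0.9000 = 0.5556
Terminal stock prices: S_uuu = 101.2, S_uud = 40.5, S_udd = 16.2, S_ddd = 6.48
Terminal payoffs (K − S): max(-71.25, 0) = 0, max(-10.5, 0) = 0, max(13.8, 0) = 13.8, max(23.52, 0) = 23.52
Node uu (S = 67.5): continuation = 1/1.1·[0.5556·0.0000 + 0.4444·0.0000] = 0.0000; exercise value = 0.0000 ≤ continuation, so V_uu = 0.0000
Node ud (S = 27): continuation = 1/1.1·[0.5556·0.0000 + 0.4444·13.8000] = 5.5758; exercise value = 3.0000 ≤ continuation, so V_ud = 5.5758
Node dd (S = 10.8): continuation = 1/1.1·[0.5556·13.8000 + 0.4444·23.5200] = 16.4727; exercise value = 19.2000 > continuation, so V_dd = 19.2000 (exercise)
Node u (S = 45): continuation = 1/1.1·[0.5556·0.0000 + 0.4444·5.5758] = 2.2528; exercise value = 0.0000 ≤ continuation, so V_u = 2.2528
Node d (S = 18): continuation = 1/1.1·[0.5556·5.5758 + 0.4444·19.2000] = 10.5736; exercise value = 12.0000 > continuation, so V_d = 12.0000 (exercise)
Node 0 (S = 30): continuation = 1/1.1·[0.5556·2.2528 + 0.4444·12.0000] = 5.9863; exercise value = 0.0000 ≤ continuation, so V_0 = 5.9863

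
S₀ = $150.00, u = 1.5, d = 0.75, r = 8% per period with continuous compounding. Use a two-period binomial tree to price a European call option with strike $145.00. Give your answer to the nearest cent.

$42.39

Risk-neutral probability p = (e^0.08 − 0.75)/(1.5 − 0.75) = 0.3333/0.7500 = 0.4444
Terminal stock prices: S_uu = 337.5, S_ud = 168.8, S_dd = 84.38
Terminal payoffs (S − K): max(192.5, 0) = 192.5, max(23.75, 0) = 23.75, max(-60.62, 0) = 0
Node u (S = 225): V_u = e^(−0.08)·[0.4444·192.5000 + 0.5556·23.7500] = 91.1481
Node d (S = 112.5): V_d = e^(−0.08)·[0.4444·23.7500 + 0.5556·0.0000] = 9.7427
Node 0 (S = 150): V_0 = e^(−0.08)·[0.4444·91.1481 + 0.5556·9.7427] = 42.3875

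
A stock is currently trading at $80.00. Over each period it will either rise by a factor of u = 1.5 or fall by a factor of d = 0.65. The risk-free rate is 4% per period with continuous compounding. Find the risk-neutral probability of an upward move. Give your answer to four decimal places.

Risk-neutral probability p = (e^0.04 − 0.65)/(1.5 − 0.65) = 0.3908/0.8500 = 0.4598

p = 0.4598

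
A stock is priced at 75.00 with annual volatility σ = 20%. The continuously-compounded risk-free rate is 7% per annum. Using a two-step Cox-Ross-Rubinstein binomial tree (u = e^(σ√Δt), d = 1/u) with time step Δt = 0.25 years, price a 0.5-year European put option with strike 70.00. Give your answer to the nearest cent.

CRR parameters: u = e^(σ√Δt) = e^(0.2·√0.25) = 1.1052, d = 1/u = 0.9048
Per-period rate: rΔt = 0.07·0.25 = 0.0175, so R = e^0.0175 = 1.0177
Risk-neutral probability p = (e^0.0175 − 0.9048)/(1.1052 − 0.9048) = 0.1128/0.2003 = 0.5631
Terminal stock prices: S_uu = 91.61, S_ud = 75, S_dd = 61.4
Terminal payoffs (K − S): max(-21.61, 0) = 0, max(-5, 0) = 0, max(8.595, 0) = 8.595
Node u (S = 82.89): V_u = e^(−0.0175)·[0.5631·0.0000 + 0.4369·0.0000] = 0.0000
Node d (S = 67.86): V_d = e^(−0.0175)·[0.5631·0.0000 + 0.4369·8.5952] = 3.6897
Node 0 (S = 75): V_0 = e^(−0.0175)·[0.5631·0.0000 + 0.4369·3.6897] = 1.5839

1.58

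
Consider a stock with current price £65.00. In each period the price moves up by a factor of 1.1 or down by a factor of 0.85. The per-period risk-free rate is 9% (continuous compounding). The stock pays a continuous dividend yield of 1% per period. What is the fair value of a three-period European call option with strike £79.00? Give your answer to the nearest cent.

Per-period risk-free factor R = e^0.09 = 1.0942; dividend-adjusted growth = e^(0.09−0.01) = 1.0833.
Risk-neutral probability p = (1.0833 − 0.85)/(1.1 − 0.85) = 0.2333/0.2500 = 0.9331
Terminal stock prices: S_uuu = 86.52, S_uud = 66.85, S_udd = 51.66, S_ddd = 39.92
Terminal payoffs (S − K): max(7.515, 0) = 7.515, max(-12.15, 0) = 0, max(-27.34, 0) = 0, max(-39.08, 0) = 0
Node uu (S = 78.65): V_uu = e^(−0.09)·[0.9331·7.5150 + 0.0669·0.0000] = 6.4090
Node ud (S = 60.77): V_ud = e^(−0.09)·[0.9331·0.0000 + 0.0669·0.0000] = 0.0000
Node dd (S = 46.96): V_dd = e^(−0.09)·[0.9331·0.0000 + 0.0669·0.0000] = 0.0000
Node u (S = 71.5): V_u = e^(−0.09)·[0.9331·6.4090 + 0.0669·0.0000] = 5.4658
Node d (S = 55.25): V_d = e^(−0.09)·[0.9331·0.0000 + 0.0669·0.0000] = 0.0000
Node 0 (S = 65): V_0 = e^(−0.09)·[0.9331·5.4658 + 0.0669·0.0000] = 4.6615

£4.66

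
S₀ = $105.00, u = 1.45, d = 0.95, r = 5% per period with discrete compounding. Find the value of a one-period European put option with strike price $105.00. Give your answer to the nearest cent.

Risk-neutral probability p = (1 + 0.05 − 0.95)/(1.45 − 0.95) = 0.1000/0.5000 = 0.2000
Terminal stock prices: S_u = 152.2, S_d = 99.75
Terminal payoffs (K − S): max(-47.25, 0) = 0, max(5.25, 0) = 5.25
Node 0 (S = 105): V_0 = 1/1.05·[0.2000·0.0000 + 0.8000·5.2500] = 4.0000

$4.00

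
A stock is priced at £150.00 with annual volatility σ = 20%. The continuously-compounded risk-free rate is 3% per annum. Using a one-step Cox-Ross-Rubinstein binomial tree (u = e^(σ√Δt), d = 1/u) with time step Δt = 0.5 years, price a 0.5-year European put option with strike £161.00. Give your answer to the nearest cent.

£14.62

CRR parameters: u = e^(σ√Δt) = e^(0.2·√0.5) = 1.1519, d = 1/u = 0.8681
Per-period rate: rΔt = 0.03·0.5 = 0.015, so R = e^0.015 = 1.0151
Risk-neutral probability p = (e^0.015 − 0.8681)/(1.1519 − 0.8681) = 0.1470/0.2838 = 0.5180
Terminal stock prices: S_u = 172.8, S_d = 130.2
Terminal payoffs (K − S): max(-11.79, 0) = 0, max(30.78, 0) = 30.78
Node 0 (S = 150): V_0 = e^(−0.015)·[0.5180·0.0000 + 0.4820·30.7815] = 14.6170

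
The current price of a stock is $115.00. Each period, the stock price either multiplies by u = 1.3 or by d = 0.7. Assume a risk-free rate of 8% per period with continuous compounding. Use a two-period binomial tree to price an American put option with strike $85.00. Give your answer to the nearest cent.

Risk-neutral probability p = (e^0.08 − 0.7)/(1.3 − 0.7) = 0.3833/0.6000 = 0.6388
Terminal stock prices: S_uu = 194.4, S_ud = 104.6, S_dd = 56.35
Terminal payoffs (K − S): max(-109.4, 0) = 0, max(-19.65, 0) = 0, max(28.65, 0) = 28.65
Node u (S = 149.5): continuation = e^(−0.08)·[0.6388·0.0000 + 0.3612·0.0000] = 0.0000; exercise value = 0.0000 ≤ continuation, so V_u = 0.0000
Node d (S = 80.5): continuation = e^(−0.08)·[0.6388·0.0000 + 0.3612·28.6500] = 9.5524; exercise value = 4.5000 ≤ continuation, so V_d = 9.5524
Node 0 (S = 115): continuation = e^(−0.08)·[0.6388·0.0000 + 0.3612·9.5524] = 3.1850; exercise value = 0.0000 ≤ continuation, so V_0 = 3.1850

$3.18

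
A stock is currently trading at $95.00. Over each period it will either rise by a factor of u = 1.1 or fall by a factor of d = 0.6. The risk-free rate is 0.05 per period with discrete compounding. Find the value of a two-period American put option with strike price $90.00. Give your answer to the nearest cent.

Risk-neutral probability p = (1 + 0.05 − 0.6)/(1.1 − 0.6) = 0.4500/0.5000 = 0.9000
Terminal stock prices: S_uu = 115, S_ud = 62.7, S_dd = 34.2
Terminal payoffs (K − S): max(-24.95, 0) = 0, max(27.3, 0) = 27.3, max(55.8, 0) = 55.8
Node u (S = 104.5): continuation = 1/1.05·[0.9000·0.0000 + 0.1000·27.3000] = 2.6000; exercise value = 0.0000 ≤ continuation, so V_u = 2.6000
Node d (S = 57): continuation = 1/1.05·[0.9000·27.3000 + 0.1000·55.8000] = 28.7143; exercise value = 33.0000 > continuation, so V_d = 33.0000 (exercise)
Node 0 (S = 95): continuation = 1/1.05·[0.9000·2.6000 + 0.1000·33.0000] = 5.3714; exercise value = 0.0000 ≤ continuation, so V_0 = 5.3714

$5.37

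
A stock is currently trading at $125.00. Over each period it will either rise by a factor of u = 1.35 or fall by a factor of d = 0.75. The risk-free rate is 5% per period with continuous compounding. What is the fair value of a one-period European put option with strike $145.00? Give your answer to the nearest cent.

Risk-neutral probability p = (e^0.05 − 0.75)/(1.35 − 0.75) = 0.3013/0.6000 = 0.5021
Terminal stock prices: S_u = 168.8, S_d = 93.75
Terminal payoffs (K − S): max(-23.75, 0) = 0, max(51.25, 0) = 51.25
Node 0 (S = 125): V_0 = e^(−0.05)·[0.5021·0.0000 + 0.4979·51.2500] = 24.2720

$24.27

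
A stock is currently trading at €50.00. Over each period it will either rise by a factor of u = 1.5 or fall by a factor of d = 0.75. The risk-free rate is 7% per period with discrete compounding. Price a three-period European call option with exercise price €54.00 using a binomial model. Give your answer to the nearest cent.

€15.04

Risk-neutral probability p = (1 + 0.07 − 0.75)/(1.5 − 0.75) = 0.3200/0.7500 = 0.4267
Terminal stock prices: S_uuu = 168.8, S_uud = 84.38, S_udd = 42.19, S_ddd = 21.09
Terminal payoffs (S − K): max(114.8, 0) = 114.8, max(30.38, 0) = 30.38, max(-11.81, 0) = 0, max(-32.91, 0) = 0
Node uu (S = 112.5): V_uu = 1/1.07·[0.4267·114.7500 + 0.5733·30.3750] = 62.0327
Node ud (S = 56.25): V_ud = 1/1.07·[0.4267·30.3750 + 0.5733·0.0000] = 12.1121
Node dd (S = 28.12): V_dd = 1/1.07·[0.4267·0.0000 + 0.5733·0.0000] = 0.0000
Node u (S = 75): V_u = 1/1.07·[0.4267·62.0327 + 0.5733·12.1121] = 31.2258
Node d (S = 37.5): V_d = 1/1.07·[0.4267·12.1121 + 0.5733·0.0000] = 4.8298
Node 0 (S = 50): V_0 = 1/1.07·[0.4267·31.2258 + 0.5733·4.8298] = 15.0393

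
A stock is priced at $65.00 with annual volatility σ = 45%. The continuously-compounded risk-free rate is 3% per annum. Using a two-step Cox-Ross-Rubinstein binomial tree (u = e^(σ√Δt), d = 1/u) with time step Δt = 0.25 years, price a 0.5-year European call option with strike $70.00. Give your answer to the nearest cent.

$6.67

CRR parameters: u = e^(σ√Δt) = e^(0.45·√0.25) = 1.2523, d = 1/u = 0.7985
Per-period rate: rΔt = 0.03·0.25 = 0.0075, so R = e^0.0075 = 1.0075
Risk-neutral probability p = (e^0.0075 − 0.7985)/(1.2523 − 0.7985) = 0.2090/0.4538 = 0.4606
Terminal stock prices: S_uu = 101.9, S_ud = 65, S_dd = 41.45
Terminal payoffs (S − K): max(31.94, 0) = 31.94, max(-5, 0) = 0, max(-28.55, 0) = 0
Node u (S = 81.4): V_u = e^(−0.0075)·[0.4606·31.9403 + 0.5394·0.0000] = 14.6010
Node d (S = 51.9): V_d = e^(−0.0075)·[0.4606·0.0000 + 0.5394·0.0000] = 0.0000
Node 0 (S = 65): V_0 = e^(−0.0075)·[0.4606·14.6010 + 0.5394·0.0000] = 6.6746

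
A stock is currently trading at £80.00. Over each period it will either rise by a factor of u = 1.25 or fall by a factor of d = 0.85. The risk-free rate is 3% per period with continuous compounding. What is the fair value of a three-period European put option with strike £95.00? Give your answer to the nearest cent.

£15.41

Risk-neutral probability p = (e^0.03 − 0.85)/(1.25 − 0.85) = 0.1805/0.4000 = 0.4511
Terminal stock prices: S_uuu = 156.2, S_uud = 106.2, S_udd = 72.25, S_ddd = 49.13
Terminal payoffs (K − S): max(-61.25, 0) = 0, max(-11.25, 0) = 0, max(22.75, 0) = 22.75, max(45.87, 0) = 45.87
Node uu (S = 125): V_uu = e^(−0.03)·[0.4511·0.0000 + 0.5489·0.0000] = 0.0000
Node ud (S = 85): V_ud = e^(−0.03)·[0.4511·0.0000 + 0.5489·22.7500] = 12.1176
Node dd (S = 57.8): V_dd = e^(−0.03)·[0.4511·22.7500 + 0.5489·45.8700] = 34.3923
Node u (S = 100): V_u = e^(−0.03)·[0.4511·0.0000 + 0.5489·12.1176] = 6.4544
Node d (S = 68): V_d = e^(−0.03)·[0.4511·12.1176 + 0.5489·34.3923] = 23.6239
Node 0 (S = 80): V_0 = e^(−0.03)·[0.4511·6.4544 + 0.5489·23.6239] = 15.4088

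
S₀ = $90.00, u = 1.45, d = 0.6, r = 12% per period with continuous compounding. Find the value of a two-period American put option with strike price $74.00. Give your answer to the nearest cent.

$6.73

Risk-neutral probability p = (e^0.12 − 0.6)/(1.45 − 0.6) = 0.5275/0.8500 = 0.6206
Terminal stock prices: S_uu = 189.2, S_ud = 78.3, S_dd = 32.4
Terminal payoffs (K − S): max(-115.2, 0) = 0, max(-4.3, 0) = 0, max(41.6, 0) = 41.6
Node u (S = 130.5): continuation = e^(−0.12)·[0.6206·0.0000 + 0.3794·0.0000] = 0.0000; exercise value = 0.0000 ≤ continuation, so V_u = 0.0000
Node d (S = 54): continuation = e^(−0.12)·[0.6206·0.0000 + 0.3794·41.6000] = 13.9989; exercise value = 20.0000 > continuation, so V_d = 20.0000 (exercise)
Node 0 (S = 90): continuation = e^(−0.12)·[0.6206·0.0000 + 0.3794·20.0000] = 6.7302; exercise value = 0.0000 ≤ continuation, so V_0 = 6.7302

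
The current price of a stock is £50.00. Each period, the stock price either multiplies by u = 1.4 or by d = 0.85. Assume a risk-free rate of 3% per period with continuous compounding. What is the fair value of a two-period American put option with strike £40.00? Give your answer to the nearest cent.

£1.65

Risk-neutral probability p = (e^0.03 − 0.85)/(1.4 − 0.85) = 0.1805/0.5500 = 0.3281
Terminal stock prices: S_uu = 98, S_ud = 59.5, S_dd = 36.12
Terminal payoffs (K − S): max(-58, 0) = 0, max(-19.5, 0) = 0, max(3.875, 0) = 3.875
Node u (S = 70): continuation = e^(−0.03)·[0.3281·0.0000 + 0.6719·0.0000] = 0.0000; exercise value = 0.0000 ≤ continuation, so V_u = 0.0000
Node d (S = 42.5): continuation = e^(−0.03)·[0.3281·0.0000 + 0.6719·3.8750] = 2.5267; exercise value = 0.0000 ≤ continuation, so V_d = 2.5267
Node 0 (S = 50): continuation = e^(−0.03)·[0.3281·0.0000 + 0.6719·2.5267] = 1.6475; exercise value = 0.0000 ≤ continuation, so V_0 = 1.6475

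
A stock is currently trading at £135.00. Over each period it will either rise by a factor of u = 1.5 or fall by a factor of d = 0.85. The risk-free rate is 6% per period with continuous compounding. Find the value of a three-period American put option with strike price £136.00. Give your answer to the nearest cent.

Risk-neutral probability p = (e^0.06 − 0.85)/(1.5 − 0.85) = 0.2118/0.6500 = 0.3259
Terminal stock prices: S_uuu = 455.6, S_uud = 258.2, S_udd = 146.3, S_ddd = 82.91
Terminal payoffs (K − S): max(-319.6, 0) = 0, max(-122.2, 0) = 0, max(-10.31, 0) = 0, max(53.09, 0) = 53.09
Node uu (S = 303.8): continuation = e^(−0.06)·[0.3259·0.0000 + 0.6741·0.0000] = 0.0000; exercise value = 0.0000 ≤ continuation, so V_uu = 0.0000
Node ud (S = 172.1): continuation = e^(−0.06)·[0.3259·0.0000 + 0.6741·0.0000] = 0.0000; exercise value = 0.0000 ≤ continuation, so V_ud = 0.0000
Node dd (S = 97.54): continuation = e^(−0.06)·[0.3259·0.0000 + 0.6741·53.0931] = 33.7057; exercise value = 38.4625 > continuation, so V_dd = 38.4625 (exercise)
Node u (S = 202.5): continuation = e^(−0.06)·[0.3259·0.0000 + 0.6741·0.0000] = 0.0000; exercise value = 0.0000 ≤ continuation, so V_u = 0.0000
Node d (S = 114.8): continuation = e^(−0.06)·[0.3259·0.0000 + 0.6741·38.4625] = 24.4176; exercise value = 21.2500 ≤ continuation, so V_d = 24.4176
Node 0 (S = 135): continuation = e^(−0.06)·[0.3259·0.0000 + 0.6741·24.4176] = 15.5013; exercise value = 1.0000 ≤ continuation, so V_0 = 15.5013

£15.50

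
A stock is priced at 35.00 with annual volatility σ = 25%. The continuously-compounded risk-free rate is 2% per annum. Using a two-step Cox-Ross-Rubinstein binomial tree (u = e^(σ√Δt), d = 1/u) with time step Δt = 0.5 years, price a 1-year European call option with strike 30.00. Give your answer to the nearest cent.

CRR parameters: u = e^(σ√Δt) = e^(0.25·√0.5) = 1.1934, d = 1/u = 0.8380
Per-period rate: rΔt = 0.02·0.5 = 0.01, so R = e^0.01 = 1.0101
Risk-neutral probability p = (e^0.01 − 0.8380)/(1.1934 − 0.8380) = 0.1721/0.3554 = 0.4842
Terminal stock prices: S_uu = 49.84, S_ud = 35, S_dd = 24.58
Terminal payoffs (S − K): max(19.84, 0) = 19.84, max(5, 0) = 5, max(-5.423, 0) = 0
Node u (S = 41.77): V_u = e^(−0.01)·[0.4842·19.8442 + 0.5158·5.0000] = 12.0663
Node d (S = 29.33): V_d = e^(−0.01)·[0.4842·5.0000 + 0.5158·0.0000] = 2.3969
Node 0 (S = 35): V_0 = e^(−0.01)·[0.4842·12.0663 + 0.5158·2.3969] = 7.0084

7.01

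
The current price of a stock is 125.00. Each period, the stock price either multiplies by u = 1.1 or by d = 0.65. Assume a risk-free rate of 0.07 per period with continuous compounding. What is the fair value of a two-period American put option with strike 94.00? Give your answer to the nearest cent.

0.96

Risk-neutral probability p = (e^0.07 − 0.65)/(1.1 − 0.65) = 0.4225/0.4500 = 0.9389
Terminal stock prices: S_uu = 151.3, S_ud = 89.38, S_dd = 52.81
Terminal payoffs (K − S): max(-57.25, 0) = 0, max(4.625, 0) = 4.625, max(41.19, 0) = 41.19
Node u (S = 137.5): continuation = e^(−0.07)·[0.9389·0.0000 + 0.0611·4.6250] = 0.2635; exercise value = 0.0000 ≤ continuation, so V_u = 0.2635
Node d (S = 81.25): continuation = e^(−0.07)·[0.9389·4.6250 + 0.0611·41.1875] = 6.3950; exercise value = 12.7500 > continuation, so V_d = 12.7500 (exercise)
Node 0 (S = 125): continuation = e^(−0.07)·[0.9389·0.2635 + 0.0611·12.7500] = 0.9569; exercise value = 0.0000 ≤ continuation, so V_0 = 0.9569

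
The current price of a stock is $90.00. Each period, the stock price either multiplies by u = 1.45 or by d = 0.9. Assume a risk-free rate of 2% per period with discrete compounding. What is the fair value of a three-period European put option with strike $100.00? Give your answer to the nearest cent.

$15.49

Risk-neutral probability p = (1 + 0.02 − 0.9)/(1.45 − 0.9) = 0.1200/0.5500 = 0.2182
Terminal stock prices: S_uuu = 274.4, S_uud = 170.3, S_udd = 105.7, S_ddd = 65.61
Terminal payoffs (K − S): max(-174.4, 0) = 0, max(-70.3, 0) = 0, max(-5.705, 0) = 0, max(34.39, 0) = 34.39
Node uu (S = 189.2): V_uu = 1/1.02·[0.2182·0.0000 + 0.7818·0.0000] = 0.0000
Node ud (S = 117.5): V_ud = 1/1.02·[0.2182·0.0000 + 0.7818·0.0000] = 0.0000
Node dd (S = 72.9): V_dd = 1/1.02·[0.2182·0.0000 + 0.7818·34.3900] = 26.3595
Node u (S = 130.5): V_u = 1/1.02·[0.2182·0.0000 + 0.7818·0.0000] = 0.0000
Node d (S = 81): V_d = 1/1.02·[0.2182·0.0000 + 0.7818·26.3595] = 20.2043
Node 0 (S = 90): V_0 = 1/1.02·[0.2182·0.0000 + 0.7818·20.2043] = 15.4863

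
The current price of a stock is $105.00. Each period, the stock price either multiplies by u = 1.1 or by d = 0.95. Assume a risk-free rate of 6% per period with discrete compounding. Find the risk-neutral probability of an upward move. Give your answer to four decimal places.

p = 0.7333

Risk-neutral probability p = (1 + 0.06 − 0.95)/(1.1 − 0.95) = 0.1100/0.1500 = 0.7333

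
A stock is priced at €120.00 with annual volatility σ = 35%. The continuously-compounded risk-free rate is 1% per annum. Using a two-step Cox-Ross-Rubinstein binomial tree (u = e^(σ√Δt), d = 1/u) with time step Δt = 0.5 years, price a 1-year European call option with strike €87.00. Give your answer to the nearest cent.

CRR parameters: u = e^(σ√Δt) = e^(0.35·√0.5) = 1.2808, d = 1/u = 0.7808
Per-period rate: rΔt = 0.01·0.5 = 0.005, so R = e^0.005 = 1.0050
Risk-neutral probability p = (e^0.005 − 0.7808)/(1.2808 − 0.7808) = 0.2243/0.5000 = 0.4485
Terminal stock prices: S_uu = 196.9, S_ud = 120, S_dd = 73.15
Terminal payoffs (S − K): max(109.9, 0) = 109.9, max(33, 0) = 33, max(-13.85, 0) = 0
Node u (S = 153.7): V_u = e^(−0.005)·[0.4485·109.8548 + 0.5515·33.0000] = 67.1303
Node d (S = 93.69): V_d = e^(−0.005)·[0.4485·33.0000 + 0.5515·0.0000] = 14.7256
Node 0 (S = 120): V_0 = e^(−0.005)·[0.4485·67.1303 + 0.5515·14.7256] = 38.0367

€38.04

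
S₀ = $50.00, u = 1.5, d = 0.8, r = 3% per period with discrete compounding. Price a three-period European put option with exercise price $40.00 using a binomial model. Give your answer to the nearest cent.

Risk-neutral probability p = (1 + 0.03 − 0.8)/(1.5 − 0.8) = 0.2300/0.7000 = 0.3286
Terminal stock prices: S_uuu = 168.8, S_uud = 90, S_udd = 48, S_ddd = 25.6
Terminal payoffs (K − S): max(-128.8, 0) = 0, max(-50, 0) = 0, max(-8, 0) = 0, max(14.4, 0) = 14.4
Node uu (S = 112.5): V_uu = 1/1.03·[0.3286·0.0000 + 0.6714·0.0000] = 0.0000
Node ud (S = 60): V_ud = 1/1.03·[0.3286·0.0000 + 0.6714·0.0000] = 0.0000
Node dd (S = 32): V_dd = 1/1.03·[0.3286·0.0000 + 0.6714·14.4000] = 9.3870
Node u (S = 75): V_u = 1/1.03·[0.3286·0.0000 + 0.6714·0.0000] = 0.0000
Node d (S = 40): V_d = 1/1.03·[0.3286·0.0000 + 0.6714·9.3870] = 6.1191
Node 0 (S = 50): V_0 = 1/1.03·[0.3286·0.0000 + 0.6714·6.1191] = 3.9889

$3.99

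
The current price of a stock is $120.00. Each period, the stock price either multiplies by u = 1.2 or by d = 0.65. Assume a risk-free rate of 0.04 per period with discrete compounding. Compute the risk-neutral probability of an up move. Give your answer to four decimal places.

Risk-neutral probability p = (1 + 0.04 − 0.65)/(1.2 − 0.65) = 0.3900/0.5500 = 0.7091

p = 0.7091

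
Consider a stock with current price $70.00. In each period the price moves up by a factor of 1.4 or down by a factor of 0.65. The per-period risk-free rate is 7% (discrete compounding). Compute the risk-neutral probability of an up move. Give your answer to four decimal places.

p = 0.5600

Risk-neutral probability p = (1 + 0.07 − 0.65)/(1.4 − 0.65) = 0.4200/0.7500 = 0.5600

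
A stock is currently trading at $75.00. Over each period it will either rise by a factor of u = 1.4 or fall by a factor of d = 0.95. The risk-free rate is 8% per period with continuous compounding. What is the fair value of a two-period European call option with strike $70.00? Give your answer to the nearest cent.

$16.33

Risk-neutral probability p = (e^0.08 − 0.95)/(1.4 − 0.95) = 0.1333/0.4500 = 0.2962
Terminal stock prices: S_uu = 147, S_ud = 99.75, S_dd = 67.69
Terminal payoffs (S − K): max(77, 0) = 77, max(29.75, 0) = 29.75, max(-2.312, 0) = 0
Node u (S = 105): V_u = e^(−0.08)·[0.2962·77.0000 + 0.7038·29.7500] = 40.3819
Node d (S = 71.25): V_d = e^(−0.08)·[0.2962·29.7500 + 0.7038·0.0000] = 8.1343
Node 0 (S = 75): V_0 = e^(−0.08)·[0.2962·40.3819 + 0.7038·8.1343] = 16.3261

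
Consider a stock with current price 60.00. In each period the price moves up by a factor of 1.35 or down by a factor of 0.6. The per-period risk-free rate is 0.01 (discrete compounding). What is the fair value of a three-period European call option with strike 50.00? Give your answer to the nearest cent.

21.64

Risk-neutral probability p = (1 + 0.01 − 0.6)/(1.35 − 0.6) = 0.4100/0.7500 = 0.5467
Terminal stock prices: S_uuu = 147.6, S_uud = 65.61, S_udd = 29.16, S_ddd = 12.96
Terminal payoffs (S − K): max(97.62, 0) = 97.62, max(15.61, 0) = 15.61, max(-20.84, 0) = 0, max(-37.04, 0) = 0
Node uu (S = 109.4): V_uu = 1/1.01·[0.5467·97.6225 + 0.4533·15.6100] = 59.8450
Node ud (S = 48.6): V_ud = 1/1.01·[0.5467·15.6100 + 0.4533·0.0000] = 8.4490
Node dd (S = 21.6): V_dd = 1/1.01·[0.5467·0.0000 + 0.4533·0.0000] = 0.0000
Node u (S = 81): V_u = 1/1.01·[0.5467·59.8450 + 0.4533·8.4490] = 36.1837
Node d (S = 36): V_d = 1/1.01·[0.5467·8.4490 + 0.4533·0.0000] = 4.5730
Node 0 (S = 60): V_0 = 1/1.01·[0.5467·36.1837 + 0.4533·4.5730] = 21.6371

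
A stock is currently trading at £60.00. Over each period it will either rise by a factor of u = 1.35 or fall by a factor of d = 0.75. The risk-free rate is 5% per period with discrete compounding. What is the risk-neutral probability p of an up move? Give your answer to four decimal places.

p = 0.5000

Risk-neutral probability p = (1 + 0.05 − 0.75)/(1.35 − 0.75) = 0.3000/0.6000 = 0.5000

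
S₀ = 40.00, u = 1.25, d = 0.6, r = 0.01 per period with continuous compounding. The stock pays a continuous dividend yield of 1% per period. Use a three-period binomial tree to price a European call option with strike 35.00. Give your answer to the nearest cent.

Per-period risk-free factor R = e^0.01 = 1.0101; dividend-adjusted growth = e^(0.01−0.01) = 1.0000.
Risk-neutral probability p = (1.0000 − 0.6)/(1.25 − 0.6) = 0.4000/0.6500 = 0.6154
Terminal stock prices: S_uuu = 78.12, S_uud = 37.5, S_udd = 18, S_ddd = 8.64
Terminal payoffs (S − K): max(43.12, 0) = 43.12, max(2.5, 0) = 2.5, max(-17, 0) = 0, max(-26.36, 0) = 0
Node uu (S = 62.5): V_uu = e^(−0.01)·[0.6154·43.1250 + 0.3846·2.5000] = 27.2264
Node ud (S = 30): V_ud = e^(−0.01)·[0.6154·2.5000 + 0.3846·0.0000] = 1.5232
Node dd (S = 14.4): V_dd = e^(−0.01)·[0.6154·0.0000 + 0.3846·0.0000] = 0.0000
Node u (S = 50): V_u = e^(−0.01)·[0.6154·27.2264 + 0.3846·1.5232] = 17.1680
Node d (S = 24): V_d = e^(−0.01)·[0.6154·1.5232 + 0.3846·0.0000] = 0.9280
Node 0 (S = 40): V_0 = e^(−0.01)·[0.6154·17.1680 + 0.3846·0.9280] = 10.8132

10.81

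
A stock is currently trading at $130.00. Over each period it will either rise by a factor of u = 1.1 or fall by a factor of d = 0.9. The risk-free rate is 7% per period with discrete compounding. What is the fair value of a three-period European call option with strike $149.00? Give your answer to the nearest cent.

Risk-neutral probability p = (1 + 0.07 − 0.9)/(1.1 − 0.9) = 0.1700/0.2000 = 0.8500
Terminal stock prices: S_uuu = 173, S_uud = 141.6, S_udd = 115.8, S_ddd = 94.77
Terminal payoffs (S − K): max(24.03, 0) = 24.03, max(-7.43, 0) = 0, max(-33.17, 0) = 0, max(-54.23, 0) = 0
Node uu (S = 157.3): V_uu = 1/1.07·[0.8500·24.0300 + 0.1500·0.0000] = 19.0893
Node ud (S = 128.7): V_ud = 1/1.07·[0.8500·0.0000 + 0.1500·0.0000] = 0.0000
Node dd (S = 105.3): V_dd = 1/1.07·[0.8500·0.0000 + 0.1500·0.0000] = 0.0000
Node u (S = 143): V_u = 1/1.07·[0.8500·19.0893 + 0.1500·0.0000] = 15.1644
Node d (S = 117): V_d = 1/1.07·[0.8500·0.0000 + 0.1500·0.0000] = 0.0000
Node 0 (S = 130): V_0 = 1/1.07·[0.8500·15.1644 + 0.1500·0.0000] = 12.0465

$12.05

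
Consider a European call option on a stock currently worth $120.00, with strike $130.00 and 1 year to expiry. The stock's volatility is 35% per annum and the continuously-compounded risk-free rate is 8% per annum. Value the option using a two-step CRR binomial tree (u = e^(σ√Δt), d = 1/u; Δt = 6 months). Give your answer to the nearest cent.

CRR parameters: u = e^(σ√Δt) = e^(0.35·√0.5) = 1.2808, d = 1/u = 0.7808
Per-period rate: rΔt = 0.08·0.5 = 0.04, so R = e^0.04 = 1.0408
Risk-neutral probability p = (e^0.04 − 0.7808)/(1.2808 − 0.7808) = 0.2601/0.5000 = 0.5201
Terminal stock prices: S_uu = 196.9, S_ud = 120, S_dd = 73.15
Terminal payoffs (S − K): max(66.85, 0) = 66.85, max(-10, 0) = 0, max(-56.85, 0) = 0
Node u (S = 153.7): V_u = e^(−0.04)·[0.5201·66.8548 + 0.4799·0.0000] = 33.4050
Node d (S = 93.69): V_d = e^(−0.04)·[0.5201·0.0000 + 0.4799·0.0000] = 0.0000
Node 0 (S = 120): V_0 = e^(−0.04)·[0.5201·33.4050 + 0.4799·0.0000] = 16.6913

$16.69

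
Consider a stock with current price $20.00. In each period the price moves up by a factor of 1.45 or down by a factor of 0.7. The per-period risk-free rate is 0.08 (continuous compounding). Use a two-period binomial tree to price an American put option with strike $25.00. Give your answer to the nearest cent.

Risk-neutral probability p = (e^0.08 − 0.7)/(1.45 − 0.7) = 0.3833/0.7500 = 0.5110
Terminal stock prices: S_uu = 42.05, S_ud = 20.3, S_dd = 9.8
Terminal payoffs (K − S): max(-17.05, 0) = 0, max(4.7, 0) = 4.7, max(15.2, 0) = 15.2
Node u (S = 29): continuation = e^(−0.08)·[0.5110·0.0000 + 0.4890·4.7000] = 2.1214; exercise value = 0.0000 ≤ continuation, so V_u = 2.1214
Node d (S = 14): continuation = e^(−0.08)·[0.5110·4.7000 + 0.4890·15.2000] = 9.0779; exercise value = 11.0000 > continuation, so V_d = 11.0000 (exercise)
Node 0 (S = 20): continuation = e^(−0.08)·[0.5110·2.1214 + 0.4890·11.0000] = 5.9657; exercise value = 5.0000 ≤ continuation, so V_0 = 5.9657

$5.97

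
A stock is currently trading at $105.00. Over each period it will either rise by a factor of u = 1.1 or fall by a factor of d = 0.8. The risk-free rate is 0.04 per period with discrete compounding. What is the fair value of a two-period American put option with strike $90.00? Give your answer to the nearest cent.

Risk-neutral probability p = (1 + 0.04 − 0.8)/(1.1 − 0.8) = 0.2400/0.3000 = 0.8000
Terminal stock prices: S_uu = 127.1, S_ud = 92.4, S_dd = 67.2
Terminal payoffs (K − S): max(-37.05, 0) = 0, max(-2.4, 0) = 0, max(22.8, 0) = 22.8
Node u (S = 115.5): continuation = 1/1.04·[0.8000·0.0000 + 0.2000·0.0000] = 0.0000; exercise value = 0.0000 ≤ continuation, so V_u = 0.0000
Node d (S = 84): continuation = 1/1.04·[0.8000·0.0000 + 0.2000·22.8000] = 4.3846; exercise value = 6.0000 > continuation, so V_d = 6.0000 (exercise)
Node 0 (S = 105): continuation = 1/1.04·[0.8000·0.0000 + 0.2000·6.0000] = 1.1538; exercise value = 0.0000 ≤ continuation, so V_0 = 1.1538

$1.15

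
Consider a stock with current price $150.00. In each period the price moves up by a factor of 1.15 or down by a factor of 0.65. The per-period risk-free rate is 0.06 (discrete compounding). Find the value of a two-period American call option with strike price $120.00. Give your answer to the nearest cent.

$46.90

Risk-neutral probability p = (1 + 0.06 − 0.65)/(1.15 − 0.65) = 0.4100/0.5000 = 0.8200
Terminal stock prices: S_uu = 198.4, S_ud = 112.1, S_dd = 63.38
Terminal payoffs (S − K): max(78.37, 0) = 78.37, max(-7.875, 0) = 0, max(-56.62, 0) = 0
Node u (S = 172.5): continuation = 1/1.06·[0.8200·78.3750 + 0.1800·0.0000] = 60.6297; exercise value = 52.5000 ≤ continuation, so V_u = 60.6297
Node d (S = 97.5): continuation = 1/1.06·[0.8200·0.0000 + 0.1800·0.0000] = 0.0000; exercise value = 0.0000 ≤ continuation, so V_d = 0.0000
Node 0 (S = 150): continuation = 1/1.06·[0.8200·60.6297 + 0.1800·0.0000] = 46.9022; exercise value = 30.0000 ≤ continuation, so V_0 = 46.9022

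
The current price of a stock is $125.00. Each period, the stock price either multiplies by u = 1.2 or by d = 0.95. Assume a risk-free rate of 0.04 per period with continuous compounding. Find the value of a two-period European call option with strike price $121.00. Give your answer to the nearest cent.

Risk-neutral probability p = (e^0.04 − 0.95)/(1.2 − 0.95) = 0.0908/0.2500 = 0.3632
Terminal stock prices: S_uu = 180, S_ud = 142.5, S_dd = 112.8
Terminal payoffs (S − K): max(59, 0) = 59, max(21.5, 0) = 21.5, max(-8.188, 0) = 0
Node u (S = 150): V_u = e^(−0.04)·[0.3632·59.0000 + 0.6368·21.5000] = 33.7445
Node d (S = 118.8): V_d = e^(−0.04)·[0.3632·21.5000 + 0.6368·0.0000] = 7.5035
Node 0 (S = 125): V_0 = e^(−0.04)·[0.3632·33.7445 + 0.6368·7.5035] = 16.3674

$16.37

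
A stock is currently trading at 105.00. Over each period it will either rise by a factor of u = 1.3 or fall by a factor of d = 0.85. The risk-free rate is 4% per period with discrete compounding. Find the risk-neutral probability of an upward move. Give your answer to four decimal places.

p = 0.4222

Risk-neutral probability p = (1 + 0.04 − 0.85)/(1.3 − 0.85) = 0.1900/0.4500 = 0.4222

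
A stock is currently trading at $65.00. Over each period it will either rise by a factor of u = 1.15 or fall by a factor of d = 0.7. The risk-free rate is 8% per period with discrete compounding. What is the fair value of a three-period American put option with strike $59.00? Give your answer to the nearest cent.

$2.70

Risk-neutral probability p = (1 + 0.08 − 0.7)/(1.15 − 0.7) = 0.3800/0.4500 = 0.8444
Terminal stock prices: S_uuu = 98.86, S_uud = 60.17, S_udd = 36.63, S_ddd = 22.29
Terminal payoffs (K − S): max(-39.86, 0) = 0, max(-1.174, 0) = 0, max(22.37, 0) = 22.37, max(36.71, 0) = 36.71
Node uu (S = 85.96): continuation = 1/1.08·[0.8444·0.0000 + 0.1556·0.0000] = 0.0000; exercise value = 0.0000 ≤ continuation, so V_uu = 0.0000
Node ud (S = 52.32): continuation = 1/1.08·[0.8444·0.0000 + 0.1556·22.3725] = 3.2224; exercise value = 6.6750 > continuation, so V_ud = 6.6750 (exercise)
Node dd (S = 31.85): continuation = 1/1.08·[0.8444·22.3725 + 0.1556·36.7050] = 22.7796; exercise value = 27.1500 > continuation, so V_dd = 27.1500 (exercise)
Node u (S = 74.75): continuation = 1/1.08·[0.8444·0.0000 + 0.1556·6.6750] = 0.9614; exercise value = 0.0000 ≤ continuation, so V_u = 0.9614
Node d (S = 45.5): continuation = 1/1.08·[0.8444·6.6750 + 0.1556·27.1500] = 9.1296; exercise value = 13.5000 > continuation, so V_d = 13.5000 (exercise)
Node 0 (S = 65): continuation = 1/1.08·[0.8444·0.9614 + 0.1556·13.5000] = 2.6962; exercise value = 0.0000 ≤ continuation, so V_0 = 2.6962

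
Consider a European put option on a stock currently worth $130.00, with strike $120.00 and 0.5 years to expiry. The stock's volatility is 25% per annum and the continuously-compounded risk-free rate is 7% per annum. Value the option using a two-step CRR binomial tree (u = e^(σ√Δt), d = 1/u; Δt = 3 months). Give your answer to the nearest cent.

CRR parameters: u = e^(σ√Δt) = e^(0.25·√0.25) = 1.1331, d = 1/u = 0.8825
Per-period rate: rΔt = 0.07·0.25 = 0.0175, so R = e^0.0175 = 1.0177
Risk-neutral probability p = (e^0.0175 − 0.8825)/(1.1331 − 0.8825) = 0.1352/0.2507 = 0.5392
Terminal stock prices: S_uu = 166.9, S_ud = 130, S_dd = 101.2
Terminal payoffs (K − S): max(-46.92, 0) = 0, max(-10, 0) = 0, max(18.76, 0) = 18.76
Node u (S = 147.3): V_u = e^(−0.0175)·[0.5392·0.0000 + 0.4608·0.0000] = 0.0000
Node d (S = 114.7): V_d = e^(−0.0175)·[0.5392·0.0000 + 0.4608·18.7559] = 8.4924
Node 0 (S = 130): V_0 = e^(−0.0175)·[0.5392·0.0000 + 0.4608·8.4924] = 3.8452

$3.85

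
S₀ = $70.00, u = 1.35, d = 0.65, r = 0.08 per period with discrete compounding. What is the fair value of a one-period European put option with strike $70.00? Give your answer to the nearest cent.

$8.75

Risk-neutral probability p = (1 + 0.08 − 0.65)/(1.35 − 0.65) = 0.4300/0.7000 = 0.6143
Terminal stock prices: S_u = 94.5, S_d = 45.5
Terminal payoffs (K − S): max(-24.5, 0) = 0, max(24.5, 0) = 24.5
Node 0 (S = 70): V_0 = 1/1.08·[0.6143·0.0000 + 0.3857·24.5000] = 8.7500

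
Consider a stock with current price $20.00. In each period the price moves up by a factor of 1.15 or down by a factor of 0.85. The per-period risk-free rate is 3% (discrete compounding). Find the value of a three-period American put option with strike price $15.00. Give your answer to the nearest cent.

Risk-neutral probability p = (1 + 0.03 − 0.85)/(1.15 − 0.85) = 0.1800/0.3000 = 0.6000
Terminal stock prices: S_uuu = 30.42, S_uud = 22.48, S_udd = 16.62, S_ddd = 12.28
Terminal payoffs (K − S): max(-15.42, 0) = 0, max(-7.482, 0) = 0, max(-1.617, 0) = 0, max(2.718, 0) = 2.718
Node uu (S = 26.45): continuation = 1/1.03·[0.6000·0.0000 + 0.4000·0.0000] = 0.0000; exercise value = 0.0000 ≤ continuation, so V_uu = 0.0000
Node ud (S = 19.55): continuation = 1/1.03·[0.6000·0.0000 + 0.4000·0.0000] = 0.0000; exercise value = 0.0000 ≤ continuation, so V_ud = 0.0000
Node dd (S = 14.45): continuation = 1/1.03·[0.6000·0.0000 + 0.4000·2.7175] = 1.0553; exercise value = 0.5500 ≤ continuation, so V_dd = 1.0553
Node u (S = 23): continuation = 1/1.03·[0.6000·0.0000 + 0.4000·0.0000] = 0.0000; exercise value = 0.0000 ≤ continuation, so V_u = 0.0000
Node d (S = 17): continuation = 1/1.03·[0.6000·0.0000 + 0.4000·1.0553] = 0.4098; exercise value = 0.0000 ≤ continuation, so V_d = 0.4098
Node 0 (S = 20): continuation = 1/1.03·[0.6000·0.0000 + 0.4000·0.4098] = 0.1592; exercise value = 0.0000 ≤ continuation, so V_0 = 0.1592

$0.16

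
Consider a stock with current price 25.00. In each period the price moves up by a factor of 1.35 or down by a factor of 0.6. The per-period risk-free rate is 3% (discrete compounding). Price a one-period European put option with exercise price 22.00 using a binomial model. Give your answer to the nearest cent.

Risk-neutral probability p = (1 + 0.03 − 0.6)/(1.35 − 0.6) = 0.4300/0.7500 = 0.5733
Terminal stock prices: S_u = 33.75, S_d = 15
Terminal payoffs (K − S): max(-11.75, 0) = 0, max(7, 0) = 7
Node 0 (S = 25): V_0 = 1/1.03·[0.5733·0.0000 + 0.4267·7.0000] = 2.8997

2.90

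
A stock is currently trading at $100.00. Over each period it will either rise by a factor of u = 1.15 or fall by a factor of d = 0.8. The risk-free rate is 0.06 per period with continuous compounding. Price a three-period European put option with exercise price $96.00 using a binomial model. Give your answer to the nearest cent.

Risk-neutral probability p = (e^0.06 − 0.8)/(1.15 − 0.8) = 0.2618/0.3500 = 0.7481
Terminal stock prices: S_uuu = 152.1, S_uud = 105.8, S_udd = 73.6, S_ddd = 51.2
Terminal payoffs (K − S): max(-56.09, 0) = 0, max(-9.8, 0) = 0, max(22.4, 0) = 22.4, max(44.8, 0) = 44.8
Node uu (S = 132.2): V_uu = e^(−0.06)·[0.7481·0.0000 + 0.2519·0.0000] = 0.0000
Node ud (S = 92): V_ud = e^(−0.06)·[0.7481·0.0000 + 0.2519·22.4000] = 5.3139
Node dd (S = 64): V_dd = e^(−0.06)·[0.7481·22.4000 + 0.2519·44.8000] = 26.4094
Node u (S = 115): V_u = e^(−0.06)·[0.7481·0.0000 + 0.2519·5.3139] = 1.2606
Node d (S = 80): V_d = e^(−0.06)·[0.7481·5.3139 + 0.2519·26.4094] = 10.0088
Node 0 (S = 100): V_0 = e^(−0.06)·[0.7481·1.2606 + 0.2519·10.0088] = 3.2625

$3.26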